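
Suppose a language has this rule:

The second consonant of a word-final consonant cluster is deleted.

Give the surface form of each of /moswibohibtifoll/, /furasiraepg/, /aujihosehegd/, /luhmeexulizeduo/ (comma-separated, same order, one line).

moswibohibtifol, furasiraep, aujihoseheg, luhmeexulizeduo

/moswibohibtifoll/: /l/ is the second consonant of a word-final cluster /ll/, so it deletes. → [moswibohibtifol].
/furasiraepg/: /g/ is the second consonant of a word-final cluster /pg/, so it deletes. → [furasiraep].
/aujihosehegd/: /d/ is the second consonant of a word-final cluster /gd/, so it deletes. → [aujihoseheg].
/luhmeexulizeduo/: the rule's environment is not met; surfaces unchanged as [luhmeexulizeduo].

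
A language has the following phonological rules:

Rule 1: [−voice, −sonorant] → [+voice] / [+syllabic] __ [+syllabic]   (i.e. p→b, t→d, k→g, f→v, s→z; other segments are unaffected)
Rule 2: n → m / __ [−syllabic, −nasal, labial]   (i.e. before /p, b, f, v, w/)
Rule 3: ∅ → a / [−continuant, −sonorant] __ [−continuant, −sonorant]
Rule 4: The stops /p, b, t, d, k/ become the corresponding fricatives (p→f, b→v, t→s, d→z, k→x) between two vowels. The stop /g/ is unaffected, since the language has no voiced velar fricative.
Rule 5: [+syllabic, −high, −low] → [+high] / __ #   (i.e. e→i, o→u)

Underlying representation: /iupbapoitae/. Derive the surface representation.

iufavavoizai

Rule 1 (intervocalic voicing): /p/ is a voiceless obstruent between vowels /a/ and /o/, so it voices to [b]. /t/ is a voiceless obstruent between vowels /i/ and /a/, so it voices to [d]. /iupbapoitae/ → iupbaboidae.
Rule 2 (nasal place assimilation): no segment meets the environment; /iupbaboidae/ is unchanged.
Rule 3 (stop-cluster a-epenthesis): /p/ and /b/ form a stop–stop cluster, so [a] is inserted between them. /iupbaboidae/ → iupababoidae.
Rule 4 (intervocalic spirantization): /p/ is a stop between vowels /u/ and /a/, so it spirantizes to the fricative [f]. /b/ is a stop between vowels /a/ and /a/, so it spirantizes to the fricative [v]. /b/ is a stop between vowels /a/ and /o/, so it spirantizes to the fricative [v]. /d/ is a stop between vowels /i/ and /a/, so it spirantizes to the fricative [z]. /iupababoidae/ → iufavavoizae.
Rule 5 (final vowel raising): /e/ is a mid vowel in word-final position, so it raises to [i]. /iufavavoizae/ → iufavavoizai.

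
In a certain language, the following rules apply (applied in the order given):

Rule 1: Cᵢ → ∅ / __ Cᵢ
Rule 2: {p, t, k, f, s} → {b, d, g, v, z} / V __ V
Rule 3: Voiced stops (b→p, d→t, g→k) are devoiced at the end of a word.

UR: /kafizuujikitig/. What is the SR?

kavizuujigidik

Rule 1 (degemination): no segment meets the environment; /kafizuujikitig/ is unchanged.
Rule 2 (intervocalic voicing): /f/ is a voiceless obstruent between vowels /a/ and /i/, so it voices to [v]. /k/ is a voiceless obstruent between vowels /i/ and /i/, so it voices to [g]. /t/ is a voiceless obstruent between vowels /i/ and /i/, so it voices to [d]. /kafizuujikitig/ → kavizuujigidig.
Rule 3 (final devoicing): /g/ is a voiced stop in word-final position, so it devoices to [k]. /kavizuujigidig/ → kavizuujigidik.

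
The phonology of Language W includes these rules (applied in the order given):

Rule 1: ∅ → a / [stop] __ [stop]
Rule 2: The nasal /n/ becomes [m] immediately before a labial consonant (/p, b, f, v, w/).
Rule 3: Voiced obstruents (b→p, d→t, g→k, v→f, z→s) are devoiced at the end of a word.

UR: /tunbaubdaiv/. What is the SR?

Rule 1 (stop-cluster a-epenthesis): /b/ and /d/ form a stop–stop cluster, so [a] is inserted between them. /tunbaubdaiv/ → tunbaubadaiv.
Rule 2 (nasal place assimilation): /n/ precedes the labial consonant /b/, so it assimilates in place to [m]. /tunbaubadaiv/ → tumbaubadaiv.
Rule 3 (final devoicing): /v/ is a voiced obstruent in word-final position, so it devoices to [f]. /tumbaubadaiv/ → tumbaubadaif.

tumbaubadaif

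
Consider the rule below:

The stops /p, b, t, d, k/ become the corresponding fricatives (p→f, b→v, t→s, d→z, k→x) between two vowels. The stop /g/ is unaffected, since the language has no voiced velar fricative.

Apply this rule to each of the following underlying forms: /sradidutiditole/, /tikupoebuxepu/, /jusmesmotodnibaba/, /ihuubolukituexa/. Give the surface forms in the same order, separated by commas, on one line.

srazizusizisole, tixufoevuxefu, jusmesmosodnivava, ihuuvoluxisuexa

/sradidutiditole/: /d/ is a stop between vowels /a/ and /i/, so it spirantizes to the fricative [z]. /d/ is a stop between vowels /i/ and /u/, so it spirantizes to the fricative [z]. /t/ is a stop between vowels /u/ and /i/, so it spirantizes to the fricative [s]. /d/ is a stop between vowels /i/ and /i/, so it spirantizes to the fricative [z]. /t/ is a stop between vowels /i/ and /o/, so it spirantizes to the fricative [s]. → [srazizusizisole].
/tikupoebuxepu/: /k/ is a stop between vowels /i/ and /u/, so it spirantizes to the fricative [x]. /p/ is a stop between vowels /u/ and /o/, so it spirantizes to the fricative [f]. /b/ is a stop between vowels /e/ and /u/, so it spirantizes to the fricative [v]. /p/ is a stop between vowels /e/ and /u/, so it spirantizes to the fricative [f]. → [tixufoevuxefu].
/jusmesmotodnibaba/: /t/ is a stop between vowels /o/ and /o/, so it spirantizes to the fricative [s]. /b/ is a stop between vowels /i/ and /a/, so it spirantizes to the fricative [v]. /b/ is a stop between vowels /a/ and /a/, so it spirantizes to the fricative [v]. → [jusmesmosodnivava].
/ihuubolukituexa/: /b/ is a stop between vowels /u/ and /o/, so it spirantizes to the fricative [v]. /k/ is a stop between vowels /u/ and /i/, so it spirantizes to the fricative [x]. /t/ is a stop between vowels /i/ and /u/, so it spirantizes to the fricative [s]. → [ihuuvoluxisuexa].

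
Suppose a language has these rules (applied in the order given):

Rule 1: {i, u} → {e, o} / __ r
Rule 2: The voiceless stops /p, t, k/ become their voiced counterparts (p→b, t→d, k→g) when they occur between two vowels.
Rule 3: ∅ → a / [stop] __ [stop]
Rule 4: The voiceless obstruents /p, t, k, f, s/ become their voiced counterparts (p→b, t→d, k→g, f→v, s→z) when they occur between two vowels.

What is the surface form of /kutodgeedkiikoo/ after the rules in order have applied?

Rule 1 (pre-rhotic lowering): no segment meets the environment; /kutodgeedkiikoo/ is unchanged.
Rule 2 (intervocalic voicing): /t/ is a voiceless stop between vowels /u/ and /o/, so it voices to [d]. /k/ is a voiceless stop between vowels /i/ and /o/, so it voices to [g]. /kutodgeedkiikoo/ → kudodgeedkiigoo.
Rule 3 (stop-cluster a-epenthesis): /d/ and /g/ form a stop–stop cluster, so [a] is inserted between them. /d/ and /k/ form a stop–stop cluster, so [a] is inserted between them. /kudodgeedkiigoo/ → kudodageedakiigoo.
Rule 4 (intervocalic voicing): /k/ is a voiceless obstruent between vowels /a/ and /i/, so it voices to [g]. /kudodageedakiigoo/ → kudodageedagiigoo.

kudodageedagiigoo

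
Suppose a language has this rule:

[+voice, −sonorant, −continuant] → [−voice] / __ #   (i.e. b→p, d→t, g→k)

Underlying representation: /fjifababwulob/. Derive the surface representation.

fjifababwulop

/b/ is a voiced stop in word-final position, so it devoices to [p].
The other instances of /b/ do not occur in the required environment and remain unchanged.
Surface form: [fjifababwulop].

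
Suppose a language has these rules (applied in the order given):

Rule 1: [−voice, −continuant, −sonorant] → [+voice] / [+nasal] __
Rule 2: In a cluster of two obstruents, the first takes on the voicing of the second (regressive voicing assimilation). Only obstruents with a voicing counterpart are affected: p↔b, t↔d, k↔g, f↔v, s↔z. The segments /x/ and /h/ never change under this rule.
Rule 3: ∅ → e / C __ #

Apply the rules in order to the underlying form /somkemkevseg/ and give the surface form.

somgemgefsege

Rule 1 (post-nasal voicing): /k/ is a voiceless stop immediately after the nasal /m/, so it voices to [g]. /k/ is a voiceless stop immediately after the nasal /m/, so it voices to [g]. /somkemkevseg/ → somgemgevseg.
Rule 2 (regressive voicing assimilation): /v/ precedes the voiceless obstruent /s/, so it devoices to [f] by assimilation. /somgemgevseg/ → somgemgefseg.
Rule 3 (final e-epenthesis): the form ends in the consonant /g/, so [e] is inserted word-finally. /somgemgefseg/ → somgemgefsege.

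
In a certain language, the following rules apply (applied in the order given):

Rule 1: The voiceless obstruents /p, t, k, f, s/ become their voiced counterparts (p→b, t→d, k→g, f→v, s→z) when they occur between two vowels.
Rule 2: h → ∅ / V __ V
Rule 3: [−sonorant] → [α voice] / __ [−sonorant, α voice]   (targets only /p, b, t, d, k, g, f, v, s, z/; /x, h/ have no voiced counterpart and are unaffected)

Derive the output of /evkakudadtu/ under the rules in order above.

Rule 1 (intervocalic voicing): /k/ is a voiceless obstruent between vowels /a/ and /u/, so it voices to [g]. /evkakudadtu/ → evkagudadtu.
Rule 2 (intervocalic h-deletion): no segment meets the environment; /evkagudadtu/ is unchanged.
Rule 3 (regressive voicing assimilation): /v/ precedes the voiceless obstruent /k/, so it devoices to [f] by assimilation. /d/ precedes the voiceless obstruent /t/, so it devoices to [t] by assimilation. /evkagudadtu/ → efkagudattu.

efkagudattu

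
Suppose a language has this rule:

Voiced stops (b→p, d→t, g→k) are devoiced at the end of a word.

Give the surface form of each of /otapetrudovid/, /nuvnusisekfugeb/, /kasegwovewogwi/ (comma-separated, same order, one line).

/otapetrudovid/: /d/ is a voiced stop in word-final position, so it devoices to [t]. → [otapetrudovit].
/nuvnusisekfugeb/: /b/ is a voiced stop in word-final position, so it devoices to [p]. → [nuvnusisekfugep].
/kasegwovewogwi/: the rule's environment is not met; surfaces unchanged as [kasegwovewogwi].

otapetrudovit, nuvnusisekfugep, kasegwovewogwi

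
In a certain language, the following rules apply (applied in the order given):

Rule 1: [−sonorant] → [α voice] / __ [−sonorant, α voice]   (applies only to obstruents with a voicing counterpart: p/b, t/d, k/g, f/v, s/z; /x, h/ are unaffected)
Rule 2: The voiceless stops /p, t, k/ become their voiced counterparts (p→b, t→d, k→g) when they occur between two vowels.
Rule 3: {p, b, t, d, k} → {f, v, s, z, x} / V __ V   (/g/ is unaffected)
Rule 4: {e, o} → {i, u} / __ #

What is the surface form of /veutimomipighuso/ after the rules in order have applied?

Rule 1 (regressive voicing assimilation): /g/ precedes the voiceless obstruent /h/, so it devoices to [k] by assimilation. /veutimomipighuso/ → veutimomipikhuso.
Rule 2 (intervocalic voicing): /t/ is a voiceless stop between vowels /u/ and /i/, so it voices to [d]. /p/ is a voiceless stop between vowels /i/ and /i/, so it voices to [b]. /veutimomipikhuso/ → veudimomibikhuso.
Rule 3 (intervocalic spirantization): /d/ is a stop between vowels /u/ and /i/, so it spirantizes to the fricative [z]. /b/ is a stop between vowels /i/ and /i/, so it spirantizes to the fricative [v]. /veudimomibikhuso/ → veuzimomivikhuso.
Rule 4 (final vowel raising): /o/ is a mid vowel in word-final position, so it raises to [u]. /veuzimomivikhuso/ → veuzimomivikhusu.

veuzimomivikhusu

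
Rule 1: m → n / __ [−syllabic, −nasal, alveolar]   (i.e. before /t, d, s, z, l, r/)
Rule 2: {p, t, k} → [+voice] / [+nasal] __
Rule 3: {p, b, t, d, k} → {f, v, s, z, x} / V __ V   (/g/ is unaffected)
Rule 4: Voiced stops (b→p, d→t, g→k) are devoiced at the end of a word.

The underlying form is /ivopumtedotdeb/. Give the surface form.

Rule 1 (nasal place assimilation): /m/ precedes the alveolar consonant /t/, so it assimilates in place to [n]. /ivopumtedotdeb/ → ivopuntedotdeb.
Rule 2 (post-nasal voicing): /t/ is a voiceless stop immediately after the nasal /n/, so it voices to [d]. /ivopuntedotdeb/ → ivopundedotdeb.
Rule 3 (intervocalic spirantization): /p/ is a stop between vowels /o/ and /u/, so it spirantizes to the fricative [f]. /d/ is a stop between vowels /e/ and /o/, so it spirantizes to the fricative [z]. /ivopundedotdeb/ → ivofundezotdeb.
Rule 4 (final devoicing): /b/ is a voiced stop in word-final position, so it devoices to [p]. /ivofundezotdeb/ → ivofundezotdep.

ivofundezotdep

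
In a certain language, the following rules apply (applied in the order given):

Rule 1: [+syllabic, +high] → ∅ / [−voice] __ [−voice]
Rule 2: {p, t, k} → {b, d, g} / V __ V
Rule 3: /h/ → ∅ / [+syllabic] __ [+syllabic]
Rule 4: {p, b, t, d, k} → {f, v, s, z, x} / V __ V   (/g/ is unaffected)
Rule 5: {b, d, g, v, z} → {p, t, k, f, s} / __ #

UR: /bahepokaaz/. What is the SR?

Rule 1 (high vowel syncope): no segment meets the environment; /bahepokaaz/ is unchanged.
Rule 2 (intervocalic voicing): /p/ is a voiceless stop between vowels /e/ and /o/, so it voices to [b]. /k/ is a voiceless stop between vowels /o/ and /a/, so it voices to [g]. /bahepokaaz/ → bahebogaaz.
Rule 3 (intervocalic h-deletion): /h/ occurs between vowels /a/ and /e/, so it deletes. /bahebogaaz/ → baebogaaz.
Rule 4 (intervocalic spirantization): /b/ is a stop between vowels /e/ and /o/, so it spirantizes to the fricative [v]. /baebogaaz/ → baevogaaz.
Rule 5 (final devoicing): /z/ is a voiced obstruent in word-final position, so it devoices to [s]. /baevogaaz/ → baevogaas.

baevogaas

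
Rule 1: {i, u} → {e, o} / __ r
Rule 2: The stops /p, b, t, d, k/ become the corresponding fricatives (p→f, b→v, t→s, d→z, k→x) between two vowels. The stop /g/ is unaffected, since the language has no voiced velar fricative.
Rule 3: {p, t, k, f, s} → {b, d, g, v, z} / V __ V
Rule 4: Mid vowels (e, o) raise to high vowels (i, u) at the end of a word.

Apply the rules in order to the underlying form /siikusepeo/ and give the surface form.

Rule 1 (pre-rhotic lowering): no segment meets the environment; /siikusepeo/ is unchanged.
Rule 2 (intervocalic spirantization): /k/ is a stop between vowels /i/ and /u/, so it spirantizes to the fricative [x]. /p/ is a stop between vowels /e/ and /e/, so it spirantizes to the fricative [f]. /siikusepeo/ → siixusefeo.
Rule 3 (intervocalic voicing): /s/ is a voiceless obstruent between vowels /u/ and /e/, so it voices to [z]. /f/ is a voiceless obstruent between vowels /e/ and /e/, so it voices to [v]. /siixusefeo/ → siixuzeveo.
Rule 4 (final vowel raising): /o/ is a mid vowel in word-final position, so it raises to [u]. /siixuzeveo/ → siixuzeveu.

siixuzeveu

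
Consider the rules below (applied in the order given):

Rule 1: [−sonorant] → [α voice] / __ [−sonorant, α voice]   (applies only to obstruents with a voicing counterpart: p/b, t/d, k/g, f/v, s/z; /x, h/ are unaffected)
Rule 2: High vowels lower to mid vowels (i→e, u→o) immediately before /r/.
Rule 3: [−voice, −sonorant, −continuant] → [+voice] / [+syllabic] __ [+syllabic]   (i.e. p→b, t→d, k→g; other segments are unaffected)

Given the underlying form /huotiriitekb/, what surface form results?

Rule 1 (regressive voicing assimilation): /k/ precedes the voiced obstruent /b/, so it voices to [g] by assimilation. /huotiriitekb/ → huotiriitegb.
Rule 2 (pre-rhotic lowering): /i/ is a high vowel immediately before /r/, so it lowers to [e]. /huotiriitegb/ → huoteriitegb.
Rule 3 (intervocalic voicing): /t/ is a voiceless stop between vowels /o/ and /e/, so it voices to [d]. /t/ is a voiceless stop between vowels /i/ and /e/, so it voices to [d]. /huoteriitegb/ → huoderiidegb.

huoderiidegb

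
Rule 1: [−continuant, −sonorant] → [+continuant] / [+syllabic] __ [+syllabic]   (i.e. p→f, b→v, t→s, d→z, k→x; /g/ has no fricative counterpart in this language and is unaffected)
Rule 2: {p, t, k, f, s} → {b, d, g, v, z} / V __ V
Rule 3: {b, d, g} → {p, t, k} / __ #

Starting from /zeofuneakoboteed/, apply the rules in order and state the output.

Rule 1 (intervocalic spirantization): /k/ is a stop between vowels /a/ and /o/, so it spirantizes to the fricative [x]. /b/ is a stop between vowels /o/ and /o/, so it spirantizes to the fricative [v]. /t/ is a stop between vowels /o/ and /e/, so it spirantizes to the fricative [s]. /zeofuneakoboteed/ → zeofuneaxovoseed.
Rule 2 (intervocalic voicing): /f/ is a voiceless obstruent between vowels /o/ and /u/, so it voices to [v]. /s/ is a voiceless obstruent between vowels /o/ and /e/, so it voices to [z]. /zeofuneaxovoseed/ → zeovuneaxovozeed.
Rule 3 (final devoicing): /d/ is a voiced stop in word-final position, so it devoices to [t]. /zeovuneaxovozeed/ → zeovuneaxovozeet.

zeovuneaxovozeet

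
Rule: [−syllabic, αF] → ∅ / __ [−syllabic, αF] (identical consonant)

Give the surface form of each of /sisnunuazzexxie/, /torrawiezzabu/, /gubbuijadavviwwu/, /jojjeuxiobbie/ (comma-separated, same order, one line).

sisnunuazexie, torawiezabu, gubuijadaviwu, jojeuxiobie

/sisnunuazzexxie/: /zz/ is a geminate; the first /z/ deletes. /xx/ is a geminate; the first /x/ deletes. → [sisnunuazexie].
/torrawiezzabu/: /rr/ is a geminate; the first /r/ deletes. /zz/ is a geminate; the first /z/ deletes. → [torawiezabu].
/gubbuijadavviwwu/: /bb/ is a geminate; the first /b/ deletes. /vv/ is a geminate; the first /v/ deletes. /ww/ is a geminate; the first /w/ deletes. → [gubuijadaviwu].
/jojjeuxiobbie/: /jj/ is a geminate; the first /j/ deletes. /bb/ is a geminate; the first /b/ deletes. → [jojeuxiobie].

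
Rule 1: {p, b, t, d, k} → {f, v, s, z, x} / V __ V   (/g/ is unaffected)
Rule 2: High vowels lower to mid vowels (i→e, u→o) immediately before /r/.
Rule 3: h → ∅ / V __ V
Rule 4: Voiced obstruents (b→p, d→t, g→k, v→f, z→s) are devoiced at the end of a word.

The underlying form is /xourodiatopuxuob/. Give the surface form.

Rule 1 (intervocalic spirantization): /d/ is a stop between vowels /o/ and /i/, so it spirantizes to the fricative [z]. /t/ is a stop between vowels /a/ and /o/, so it spirantizes to the fricative [s]. /p/ is a stop between vowels /o/ and /u/, so it spirantizes to the fricative [f]. /xourodiatopuxuob/ → xouroziasofuxuob.
Rule 2 (pre-rhotic lowering): /u/ is a high vowel immediately before /r/, so it lowers to [o]. /xouroziasofuxuob/ → xooroziasofuxuob.
Rule 3 (intervocalic h-deletion): no segment meets the environment; /xooroziasofuxuob/ is unchanged.
Rule 4 (final devoicing): /b/ is a voiced obstruent in word-final position, so it devoices to [p]. /xooroziasofuxuob/ → xooroziasofuxuop.

xooroziasofuxuop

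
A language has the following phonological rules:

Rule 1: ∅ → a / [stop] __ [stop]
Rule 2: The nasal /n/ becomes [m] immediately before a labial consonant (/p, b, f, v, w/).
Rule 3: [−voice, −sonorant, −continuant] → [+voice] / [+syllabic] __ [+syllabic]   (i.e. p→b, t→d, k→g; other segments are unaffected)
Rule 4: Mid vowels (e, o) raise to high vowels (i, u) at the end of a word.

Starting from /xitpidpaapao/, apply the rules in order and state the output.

Rule 1 (stop-cluster a-epenthesis): /t/ and /p/ form a stop–stop cluster, so [a] is inserted between them. /d/ and /p/ form a stop–stop cluster, so [a] is inserted between them. /xitpidpaapao/ → xitapidapaapao.
Rule 2 (nasal place assimilation): no segment meets the environment; /xitapidapaapao/ is unchanged.
Rule 3 (intervocalic voicing): /t/ is a voiceless stop between vowels /i/ and /a/, so it voices to [d]. /p/ is a voiceless stop between vowels /a/ and /i/, so it voices to [b]. /p/ is a voiceless stop between vowels /a/ and /a/, so it voices to [b]. /p/ is a voiceless stop between vowels /a/ and /a/, so it voices to [b]. /xitapidapaapao/ → xidabidabaabao.
Rule 4 (final vowel raising): /o/ is a mid vowel in word-final position, so it raises to [u]. /xidabidabaabao/ → xidabidabaabau.

xidabidabaabau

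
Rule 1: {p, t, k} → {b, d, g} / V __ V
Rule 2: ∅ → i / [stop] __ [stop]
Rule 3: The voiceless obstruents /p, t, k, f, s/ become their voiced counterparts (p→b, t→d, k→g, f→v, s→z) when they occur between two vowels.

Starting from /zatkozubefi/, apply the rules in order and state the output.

Rule 1 (intervocalic voicing): no segment meets the environment; /zatkozubefi/ is unchanged.
Rule 2 (stop-cluster i-epenthesis): /t/ and /k/ form a stop–stop cluster, so [i] is inserted between them. /zatkozubefi/ → zatikozubefi.
Rule 3 (intervocalic voicing): /t/ is a voiceless obstruent between vowels /a/ and /i/, so it voices to [d]. /k/ is a voiceless obstruent between vowels /i/ and /o/, so it voices to [g]. /f/ is a voiceless obstruent between vowels /e/ and /i/, so it voices to [v]. /zatikozubefi/ → zadigozubevi.

zadigozubevi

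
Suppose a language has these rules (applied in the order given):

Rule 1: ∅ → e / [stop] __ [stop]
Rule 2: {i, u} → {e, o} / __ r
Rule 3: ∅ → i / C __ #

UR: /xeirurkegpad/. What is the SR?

xeerorkegepadi

Rule 1 (stop-cluster e-epenthesis): /g/ and /p/ form a stop–stop cluster, so [e] is inserted between them. /xeirurkegpad/ → xeirurkegepad.
Rule 2 (pre-rhotic lowering): /i/ is a high vowel immediately before /r/, so it lowers to [e]. /u/ is a high vowel immediately before /r/, so it lowers to [o]. /xeirurkegepad/ → xeerorkegepad.
Rule 3 (final i-epenthesis): the form ends in the consonant /d/, so [i] is inserted word-finally. /xeerorkegepad/ → xeerorkegepadi.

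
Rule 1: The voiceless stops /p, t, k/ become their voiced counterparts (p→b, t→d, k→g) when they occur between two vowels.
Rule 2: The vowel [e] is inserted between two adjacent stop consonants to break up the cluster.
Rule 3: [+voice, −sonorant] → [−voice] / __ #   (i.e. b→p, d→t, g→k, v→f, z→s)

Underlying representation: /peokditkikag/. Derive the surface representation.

peokeditekigak

Rule 1 (intervocalic voicing): /k/ is a voiceless stop between vowels /i/ and /a/, so it voices to [g]. /peokditkikag/ → peokditkigag.
Rule 2 (stop-cluster e-epenthesis): /k/ and /d/ form a stop–stop cluster, so [e] is inserted between them. /t/ and /k/ form a stop–stop cluster, so [e] is inserted between them. /peokditkigag/ → peokeditekigag.
Rule 3 (final devoicing): /g/ is a voiced obstruent in word-final position, so it devoices to [k]. /peokeditekigag/ → peokeditekigak.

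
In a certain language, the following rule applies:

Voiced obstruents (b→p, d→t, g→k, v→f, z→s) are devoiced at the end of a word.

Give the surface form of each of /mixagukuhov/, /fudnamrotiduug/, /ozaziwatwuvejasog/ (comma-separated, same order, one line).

mixagukuhof, fudnamrotiduuk, ozaziwatwuvejasok

/mixagukuhov/: /v/ is a voiced obstruent in word-final position, so it devoices to [f]. → [mixagukuhof].
/fudnamrotiduug/: /g/ is a voiced obstruent in word-final position, so it devoices to [k]. → [fudnamrotiduuk].
/ozaziwatwuvejasog/: /g/ is a voiced obstruent in word-final position, so it devoices to [k]. → [ozaziwatwuvejasok].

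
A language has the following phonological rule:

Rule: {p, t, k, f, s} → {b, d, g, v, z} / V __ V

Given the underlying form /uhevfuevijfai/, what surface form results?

No segment of /uhevfuevijfai/ meets the structural description of the rule, so the form surfaces unchanged.

uhevfuevijfai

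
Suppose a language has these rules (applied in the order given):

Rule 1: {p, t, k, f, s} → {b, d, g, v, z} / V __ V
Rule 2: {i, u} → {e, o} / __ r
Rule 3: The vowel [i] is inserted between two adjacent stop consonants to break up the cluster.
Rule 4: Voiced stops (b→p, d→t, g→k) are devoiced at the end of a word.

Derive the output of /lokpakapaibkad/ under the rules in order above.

Rule 1 (intervocalic voicing): /k/ is a voiceless obstruent between vowels /a/ and /a/, so it voices to [g]. /p/ is a voiceless obstruent between vowels /a/ and /a/, so it voices to [b]. /lokpakapaibkad/ → lokpagabaibkad.
Rule 2 (pre-rhotic lowering): no segment meets the environment; /lokpagabaibkad/ is unchanged.
Rule 3 (stop-cluster i-epenthesis): /k/ and /p/ form a stop–stop cluster, so [i] is inserted between them. /b/ and /k/ form a stop–stop cluster, so [i] is inserted between them. /lokpagabaibkad/ → lokipagabaibikad.
Rule 4 (final devoicing): /d/ is a voiced stop in word-final position, so it devoices to [t]. /lokipagabaibikad/ → lokipagabaibikat.

lokipagabaibikat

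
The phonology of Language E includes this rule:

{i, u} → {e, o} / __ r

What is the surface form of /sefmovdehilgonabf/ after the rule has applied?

sefmovdehilgonabf

No segment of /sefmovdehilgonabf/ meets the structural description of the rule, so the form surfaces unchanged.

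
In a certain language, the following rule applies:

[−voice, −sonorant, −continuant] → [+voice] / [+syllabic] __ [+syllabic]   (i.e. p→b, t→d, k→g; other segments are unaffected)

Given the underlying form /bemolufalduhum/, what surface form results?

bemolufalduhum

No segment of /bemolufalduhum/ meets the structural description of the rule, so the form surfaces unchanged.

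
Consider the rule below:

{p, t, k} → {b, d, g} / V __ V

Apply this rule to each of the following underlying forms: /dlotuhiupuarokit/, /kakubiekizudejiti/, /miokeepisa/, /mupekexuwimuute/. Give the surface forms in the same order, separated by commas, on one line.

dloduhiubuarogit, kagubiegizudejidi, miogeebisa, mubegexuwimuude

/dlotuhiupuarokit/: /t/ is a voiceless stop between vowels /o/ and /u/, so it voices to [d]. /p/ is a voiceless stop between vowels /u/ and /u/, so it voices to [b]. /k/ is a voiceless stop between vowels /o/ and /i/, so it voices to [g]. → [dloduhiubuarogit].
/kakubiekizudejiti/: /k/ is a voiceless stop between vowels /a/ and /u/, so it voices to [g]. /k/ is a voiceless stop between vowels /e/ and /i/, so it voices to [g]. /t/ is a voiceless stop between vowels /i/ and /i/, so it voices to [d]. → [kagubiegizudejidi].
/miokeepisa/: /k/ is a voiceless stop between vowels /o/ and /e/, so it voices to [g]. /p/ is a voiceless stop between vowels /e/ and /i/, so it voices to [b]. → [miogeebisa].
/mupekexuwimuute/: /p/ is a voiceless stop between vowels /u/ and /e/, so it voices to [b]. /k/ is a voiceless stop between vowels /e/ and /e/, so it voices to [g]. /t/ is a voiceless stop between vowels /u/ and /e/, so it voices to [d]. → [mubegexuwimuude].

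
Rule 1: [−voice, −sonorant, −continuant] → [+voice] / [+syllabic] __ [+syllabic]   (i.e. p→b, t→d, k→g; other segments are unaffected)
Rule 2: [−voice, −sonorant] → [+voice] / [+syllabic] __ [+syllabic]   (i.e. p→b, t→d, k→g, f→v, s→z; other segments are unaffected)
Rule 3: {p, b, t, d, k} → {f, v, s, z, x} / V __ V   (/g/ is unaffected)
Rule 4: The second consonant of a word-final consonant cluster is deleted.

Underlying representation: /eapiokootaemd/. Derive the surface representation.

Rule 1 (intervocalic voicing): /p/ is a voiceless stop between vowels /a/ and /i/, so it voices to [b]. /k/ is a voiceless stop between vowels /o/ and /o/, so it voices to [g]. /t/ is a voiceless stop between vowels /o/ and /a/, so it voices to [d]. /eapiokootaemd/ → eabiogoodaemd.
Rule 2 (intervocalic voicing): no segment meets the environment; /eabiogoodaemd/ is unchanged.
Rule 3 (intervocalic spirantization): /b/ is a stop between vowels /a/ and /i/, so it spirantizes to the fricative [v]. /d/ is a stop between vowels /o/ and /a/, so it spirantizes to the fricative [z]. /eabiogoodaemd/ → eaviogoozaemd.
Rule 4 (final cluster simplification): /d/ is the second consonant of a word-final cluster /md/, so it deletes. /eaviogoozaemd/ → eaviogoozaem.

eaviogoozaem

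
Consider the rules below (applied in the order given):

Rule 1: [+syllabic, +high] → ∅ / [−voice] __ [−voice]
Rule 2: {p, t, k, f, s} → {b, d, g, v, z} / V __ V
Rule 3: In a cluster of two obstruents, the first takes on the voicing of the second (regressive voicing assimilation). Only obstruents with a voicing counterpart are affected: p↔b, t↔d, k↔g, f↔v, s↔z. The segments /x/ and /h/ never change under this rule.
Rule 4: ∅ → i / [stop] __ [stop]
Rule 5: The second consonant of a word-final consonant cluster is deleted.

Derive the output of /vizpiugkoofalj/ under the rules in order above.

vispiukikooval

Rule 1 (high vowel syncope): no segment meets the environment; /vizpiugkoofalj/ is unchanged.
Rule 2 (intervocalic voicing): /f/ is a voiceless obstruent between vowels /o/ and /a/, so it voices to [v]. /vizpiugkoofalj/ → vizpiugkoovalj.
Rule 3 (regressive voicing assimilation): /z/ precedes the voiceless obstruent /p/, so it devoices to [s] by assimilation. /g/ precedes the voiceless obstruent /k/, so it devoices to [k] by assimilation. /vizpiugkoovalj/ → vispiukkoovalj.
Rule 4 (stop-cluster i-epenthesis): /k/ and /k/ form a stop–stop cluster, so [i] is inserted between them. /vispiukkoovalj/ → vispiukikoovalj.
Rule 5 (final cluster simplification): /j/ is the second consonant of a word-final cluster /lj/, so it deletes. /vispiukikoovalj/ → vispiukikooval.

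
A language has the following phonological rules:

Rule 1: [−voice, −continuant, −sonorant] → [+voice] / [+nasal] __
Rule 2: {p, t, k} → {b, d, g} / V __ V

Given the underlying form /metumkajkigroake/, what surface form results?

Rule 1 (post-nasal voicing): /k/ is a voiceless stop immediately after the nasal /m/, so it voices to [g]. /metumkajkigroake/ → metumgajkigroake.
Rule 2 (intervocalic voicing): /t/ is a voiceless stop between vowels /e/ and /u/, so it voices to [d]. /k/ is a voiceless stop between vowels /a/ and /e/, so it voices to [g]. /metumgajkigroake/ → medumgajkigroage.

medumgajkigroage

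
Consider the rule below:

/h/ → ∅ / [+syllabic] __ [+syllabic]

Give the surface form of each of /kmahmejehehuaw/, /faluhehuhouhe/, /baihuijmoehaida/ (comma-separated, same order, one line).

/kmahmejehehuaw/: /h/ occurs between vowels /e/ and /e/, so it deletes. /h/ occurs between vowels /e/ and /u/, so it deletes. → [kmahmejeeuaw].
/faluhehuhouhe/: /h/ occurs between vowels /u/ and /e/, so it deletes. /h/ occurs between vowels /e/ and /u/, so it deletes. /h/ occurs between vowels /u/ and /o/, so it deletes. /h/ occurs between vowels /u/ and /e/, so it deletes. → [falueuoue].
/baihuijmoehaida/: /h/ occurs between vowels /i/ and /u/, so it deletes. /h/ occurs between vowels /e/ and /a/, so it deletes. → [baiuijmoeaida].

kmahmejeeuaw, falueuoue, baiuijmoeaida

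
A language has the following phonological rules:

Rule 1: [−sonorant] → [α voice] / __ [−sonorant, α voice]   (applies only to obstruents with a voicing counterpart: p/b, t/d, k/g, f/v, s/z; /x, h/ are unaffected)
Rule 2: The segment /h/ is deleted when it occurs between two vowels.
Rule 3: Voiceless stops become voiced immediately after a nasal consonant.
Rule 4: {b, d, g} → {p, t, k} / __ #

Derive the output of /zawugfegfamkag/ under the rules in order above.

zawukfekfamgak

Rule 1 (regressive voicing assimilation): /g/ precedes the voiceless obstruent /f/, so it devoices to [k] by assimilation. /g/ precedes the voiceless obstruent /f/, so it devoices to [k] by assimilation. /zawugfegfamkag/ → zawukfekfamkag.
Rule 2 (intervocalic h-deletion): no segment meets the environment; /zawukfekfamkag/ is unchanged.
Rule 3 (post-nasal voicing): /k/ is a voiceless stop immediately after the nasal /m/, so it voices to [g]. /zawukfekfamkag/ → zawukfekfamgag.
Rule 4 (final devoicing): /g/ is a voiced stop in word-final position, so it devoices to [k]. /zawukfekfamgag/ → zawukfekfamgak.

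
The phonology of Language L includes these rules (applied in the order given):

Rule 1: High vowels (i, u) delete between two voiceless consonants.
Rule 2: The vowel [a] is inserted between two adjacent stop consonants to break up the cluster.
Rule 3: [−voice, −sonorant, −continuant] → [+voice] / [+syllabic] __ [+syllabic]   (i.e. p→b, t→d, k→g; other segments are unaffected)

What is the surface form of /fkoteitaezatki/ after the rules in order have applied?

fkodeidaezadagi

Rule 1 (high vowel syncope): no segment meets the environment; /fkoteitaezatki/ is unchanged.
Rule 2 (stop-cluster a-epenthesis): /t/ and /k/ form a stop–stop cluster, so [a] is inserted between them. /fkoteitaezatki/ → fkoteitaezataki.
Rule 3 (intervocalic voicing): /t/ is a voiceless stop between vowels /o/ and /e/, so it voices to [d]. /t/ is a voiceless stop between vowels /i/ and /a/, so it voices to [d]. /t/ is a voiceless stop between vowels /a/ and /a/, so it voices to [d]. /k/ is a voiceless stop between vowels /a/ and /i/, so it voices to [g]. /fkoteitaezataki/ → fkodeidaezadagi.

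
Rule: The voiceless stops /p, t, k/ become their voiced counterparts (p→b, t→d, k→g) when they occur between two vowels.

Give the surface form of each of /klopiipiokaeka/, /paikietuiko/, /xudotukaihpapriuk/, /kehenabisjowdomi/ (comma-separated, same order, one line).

/klopiipiokaeka/: /p/ is a voiceless stop between vowels /o/ and /i/, so it voices to [b]. /p/ is a voiceless stop between vowels /i/ and /i/, so it voices to [b]. /k/ is a voiceless stop between vowels /o/ and /a/, so it voices to [g]. /k/ is a voiceless stop between vowels /e/ and /a/, so it voices to [g]. → [klobiibiogaega].
/paikietuiko/: /k/ is a voiceless stop between vowels /i/ and /i/, so it voices to [g]. /t/ is a voiceless stop between vowels /e/ and /u/, so it voices to [d]. /k/ is a voiceless stop between vowels /i/ and /o/, so it voices to [g]. → [paigieduigo].
/xudotukaihpapriuk/: /t/ is a voiceless stop between vowels /o/ and /u/, so it voices to [d]. /k/ is a voiceless stop between vowels /u/ and /a/, so it voices to [g]. → [xudodugaihpapriuk].
/kehenabisjowdomi/: the rule's environment is not met; surfaces unchanged as [kehenabisjowdomi].

klobiibiogaega, paigieduigo, xudodugaihpapriuk, kehenabisjowdomi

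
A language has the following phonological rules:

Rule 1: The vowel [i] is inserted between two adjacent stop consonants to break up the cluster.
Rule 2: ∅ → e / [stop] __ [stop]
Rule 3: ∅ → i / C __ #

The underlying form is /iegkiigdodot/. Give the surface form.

iegikiigidodoti

Rule 1 (stop-cluster i-epenthesis): /g/ and /k/ form a stop–stop cluster, so [i] is inserted between them. /g/ and /d/ form a stop–stop cluster, so [i] is inserted between them. /iegkiigdodot/ → iegikiigidodot.
Rule 2 (stop-cluster e-epenthesis): no segment meets the environment; /iegikiigidodot/ is unchanged.
Rule 3 (final i-epenthesis): the form ends in the consonant /t/, so [i] is inserted word-finally. /iegikiigidodot/ → iegikiigidodoti.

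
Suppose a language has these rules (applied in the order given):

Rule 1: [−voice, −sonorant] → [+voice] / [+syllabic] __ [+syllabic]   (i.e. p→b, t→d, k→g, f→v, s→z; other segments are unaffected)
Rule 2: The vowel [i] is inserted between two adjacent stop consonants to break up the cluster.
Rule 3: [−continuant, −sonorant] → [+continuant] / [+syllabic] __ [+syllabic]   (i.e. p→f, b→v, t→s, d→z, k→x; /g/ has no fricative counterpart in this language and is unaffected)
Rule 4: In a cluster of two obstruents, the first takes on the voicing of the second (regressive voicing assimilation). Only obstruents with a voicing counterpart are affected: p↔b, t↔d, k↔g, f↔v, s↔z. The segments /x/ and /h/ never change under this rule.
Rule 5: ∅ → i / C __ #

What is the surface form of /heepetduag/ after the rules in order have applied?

heevesizuagi

Rule 1 (intervocalic voicing): /p/ is a voiceless obstruent between vowels /e/ and /e/, so it voices to [b]. /heepetduag/ → heebetduag.
Rule 2 (stop-cluster i-epenthesis): /t/ and /d/ form a stop–stop cluster, so [i] is inserted between them. /heebetduag/ → heebetiduag.
Rule 3 (intervocalic spirantization): /b/ is a stop between vowels /e/ and /e/, so it spirantizes to the fricative [v]. /t/ is a stop between vowels /e/ and /i/, so it spirantizes to the fricative [s]. /d/ is a stop between vowels /i/ and /u/, so it spirantizes to the fricative [z]. /heebetiduag/ → heevesizuag.
Rule 4 (regressive voicing assimilation): no segment meets the environment; /heevesizuag/ is unchanged.
Rule 5 (final i-epenthesis): the form ends in the consonant /g/, so [i] is inserted word-finally. /heevesizuag/ → heevesizuagi.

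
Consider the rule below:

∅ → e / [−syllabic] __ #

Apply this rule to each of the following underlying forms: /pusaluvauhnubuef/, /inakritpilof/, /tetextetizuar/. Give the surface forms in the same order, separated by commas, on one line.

pusaluvauhnubuefe, inakritpilofe, tetextetizuare

/pusaluvauhnubuef/: the form ends in the consonant /f/, so [e] is inserted word-finally. → [pusaluvauhnubuefe].
/inakritpilof/: the form ends in the consonant /f/, so [e] is inserted word-finally. → [inakritpilofe].
/tetextetizuar/: the form ends in the consonant /r/, so [e] is inserted word-finally. → [tetextetizuare].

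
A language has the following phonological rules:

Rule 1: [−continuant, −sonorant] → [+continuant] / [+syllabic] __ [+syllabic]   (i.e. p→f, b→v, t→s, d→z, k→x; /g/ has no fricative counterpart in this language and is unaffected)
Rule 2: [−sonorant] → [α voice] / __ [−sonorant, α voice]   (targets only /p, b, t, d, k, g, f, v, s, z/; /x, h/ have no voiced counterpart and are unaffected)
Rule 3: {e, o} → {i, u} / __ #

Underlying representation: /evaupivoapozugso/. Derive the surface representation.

evaufivoafozuksu

Rule 1 (intervocalic spirantization): /p/ is a stop between vowels /u/ and /i/, so it spirantizes to the fricative [f]. /p/ is a stop between vowels /a/ and /o/, so it spirantizes to the fricative [f]. /evaupivoapozugso/ → evaufivoafozugso.
Rule 2 (regressive voicing assimilation): /g/ precedes the voiceless obstruent /s/, so it devoices to [k] by assimilation. /evaufivoafozugso/ → evaufivoafozukso.
Rule 3 (final vowel raising): /o/ is a mid vowel in word-final position, so it raises to [u]. /evaufivoafozukso/ → evaufivoafozuksu.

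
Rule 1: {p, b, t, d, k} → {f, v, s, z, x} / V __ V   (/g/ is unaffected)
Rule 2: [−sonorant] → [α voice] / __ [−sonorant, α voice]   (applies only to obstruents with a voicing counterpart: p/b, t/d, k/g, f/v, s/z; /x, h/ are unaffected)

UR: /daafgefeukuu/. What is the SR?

daavgefeuxuu

Rule 1 (intervocalic spirantization): /k/ is a stop between vowels /u/ and /u/, so it spirantizes to the fricative [x]. /daafgefeukuu/ → daafgefeuxuu.
Rule 2 (regressive voicing assimilation): /f/ precedes the voiced obstruent /g/, so it voices to [v] by assimilation. /daafgefeuxuu/ → daavgefeuxuu.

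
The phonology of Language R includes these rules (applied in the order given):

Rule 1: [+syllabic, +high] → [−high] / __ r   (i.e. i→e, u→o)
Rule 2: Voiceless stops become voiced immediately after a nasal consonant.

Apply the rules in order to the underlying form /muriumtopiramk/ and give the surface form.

moriumdoperamg

Rule 1 (pre-rhotic lowering): /u/ is a high vowel immediately before /r/, so it lowers to [o]. /i/ is a high vowel immediately before /r/, so it lowers to [e]. /muriumtopiramk/ → moriumtoperamk.
Rule 2 (post-nasal voicing): /t/ is a voiceless stop immediately after the nasal /m/, so it voices to [d]. /k/ is a voiceless stop immediately after the nasal /m/, so it voices to [g]. /moriumtoperamk/ → moriumdoperamg.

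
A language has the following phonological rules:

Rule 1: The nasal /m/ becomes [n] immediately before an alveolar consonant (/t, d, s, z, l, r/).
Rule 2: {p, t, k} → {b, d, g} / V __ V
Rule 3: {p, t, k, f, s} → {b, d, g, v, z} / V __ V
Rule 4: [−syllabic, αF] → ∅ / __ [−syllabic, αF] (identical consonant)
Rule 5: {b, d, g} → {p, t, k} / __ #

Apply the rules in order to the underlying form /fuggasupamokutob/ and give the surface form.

fugazubamogudop

Rule 1 (nasal place assimilation): no segment meets the environment; /fuggasupamokutob/ is unchanged.
Rule 2 (intervocalic voicing): /p/ is a voiceless stop between vowels /u/ and /a/, so it voices to [b]. /k/ is a voiceless stop between vowels /o/ and /u/, so it voices to [g]. /t/ is a voiceless stop between vowels /u/ and /o/, so it voices to [d]. /fuggasupamokutob/ → fuggasubamogudob.
Rule 3 (intervocalic voicing): /s/ is a voiceless obstruent between vowels /a/ and /u/, so it voices to [z]. /fuggasubamogudob/ → fuggazubamogudob.
Rule 4 (degemination): /gg/ is a geminate; the first /g/ deletes. /fuggazubamogudob/ → fugazubamogudob.
Rule 5 (final devoicing): /b/ is a voiced stop in word-final position, so it devoices to [p]. /fugazubamogudob/ → fugazubamogudop.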